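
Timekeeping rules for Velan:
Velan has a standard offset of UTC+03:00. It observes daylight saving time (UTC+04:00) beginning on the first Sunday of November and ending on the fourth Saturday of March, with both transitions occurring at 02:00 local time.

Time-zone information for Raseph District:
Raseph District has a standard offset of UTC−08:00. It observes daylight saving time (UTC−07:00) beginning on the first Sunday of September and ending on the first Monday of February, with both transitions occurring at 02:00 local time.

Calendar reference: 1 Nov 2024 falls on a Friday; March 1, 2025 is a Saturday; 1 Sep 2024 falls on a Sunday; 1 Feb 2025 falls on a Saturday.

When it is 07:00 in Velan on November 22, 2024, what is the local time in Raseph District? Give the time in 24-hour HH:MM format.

1 November 2024 is a Friday, so the first Sunday is November 3.
1 March 2025 is a Saturday, so the first Saturday is March 1 and the fourth is March 22.
November 22, 2024 lies within the daylight-saving period (3 November 2024 – 22 March 2025), so Velan is on daylight time, UTC+04:00.
07:00 Velan − 4h = 03:00 UTC.
1 September 2024 is a Sunday, so the first Sunday is September 1.
1 February 2025 is a Saturday, so the first Monday is February 3.
At the standard offset (UTC−08:00), 03:00 UTC − 8h = 19:00 Raseph District standard time (rolling into the previous day, 21 November 2024).
The standard-time date in Raseph District, November 21, 2024, lies within the daylight-saving period (1 September 2024 – 3 February 2025), so Raseph District is on daylight time, UTC−07:00.
03:00 UTC − 7h = 20:00 Raseph District (rolling into the previous day, 21 November 2024).

20:00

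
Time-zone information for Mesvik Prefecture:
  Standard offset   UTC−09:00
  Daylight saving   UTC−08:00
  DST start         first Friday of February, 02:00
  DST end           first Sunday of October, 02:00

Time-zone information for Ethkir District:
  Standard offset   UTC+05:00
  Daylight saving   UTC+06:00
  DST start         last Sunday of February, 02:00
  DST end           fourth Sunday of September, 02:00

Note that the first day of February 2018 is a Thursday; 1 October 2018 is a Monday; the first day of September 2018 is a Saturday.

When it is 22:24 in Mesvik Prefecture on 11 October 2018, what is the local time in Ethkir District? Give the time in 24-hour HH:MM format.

1 February 2018 is a Thursday, so the first Friday is February 2.
1 October 2018 is a Monday, so the first Sunday is October 7.
11 October 2018 is outside the daylight-saving period (2 February – 7 October), so Mesvik Prefecture is on standard time, UTC−09:00.
22:24 Mesvik Prefecture + 9h = 07:24 UTC (rolling into the next day, 12 October 2018).
1 February 2018 is a Thursday, so Sundays fall on 4, 11, 18, 25; the last is February 25.
1 September 2018 is a Saturday, so the first Sunday is September 2 and the fourth is September 23.
At the standard offset (UTC+05:00), 07:24 UTC + 5h = 12:24 Ethkir District standard time.
The standard-time date in Ethkir District, 12 October 2018, does not fall between 25 February and 23 September, so daylight saving is not in effect and Ethkir District is at UTC+05:00.
07:24 UTC + 5h = 12:24 Ethkir District.

12:24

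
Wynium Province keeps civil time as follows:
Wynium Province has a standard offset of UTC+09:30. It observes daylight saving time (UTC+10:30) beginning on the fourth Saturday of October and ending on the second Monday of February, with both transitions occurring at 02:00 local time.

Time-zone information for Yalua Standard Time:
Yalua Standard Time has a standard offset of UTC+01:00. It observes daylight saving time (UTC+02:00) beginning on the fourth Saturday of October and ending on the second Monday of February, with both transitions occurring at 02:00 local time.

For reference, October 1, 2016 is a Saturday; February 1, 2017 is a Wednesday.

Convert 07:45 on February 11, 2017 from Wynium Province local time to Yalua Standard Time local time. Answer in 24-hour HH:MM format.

23:15

1 October 2016 is a Saturday, so the first Saturday is October 1 and the fourth is October 22.
1 February 2017 is a Wednesday, so the first Monday is February 6 and the second is February 13.
February 11, 2017 lies within the daylight-saving period (22 October 2016 – 13 February 2017), so Wynium Province is on daylight time, UTC+10:30.
07:45 Wynium Province − 10h30m = 21:15 UTC (rolling into the previous day, 10 February 2017).
1 October 2016 is a Saturday, so the first Saturday is October 1 and the fourth is October 22.
1 February 2017 is a Wednesday, so the first Monday is February 6 and the second is February 13.
At the standard offset (UTC+01:00), 21:15 UTC + 1h = 22:15 Yalua Standard Time standard time.
The standard-time date in Yalua Standard Time, February 10, 2017, falls between 22 October 2016 and 13 February 2017, so daylight saving is in effect and Yalua Standard Time is at UTC+02:00.
21:15 UTC + 2h = 23:15 Yalua Standard Time.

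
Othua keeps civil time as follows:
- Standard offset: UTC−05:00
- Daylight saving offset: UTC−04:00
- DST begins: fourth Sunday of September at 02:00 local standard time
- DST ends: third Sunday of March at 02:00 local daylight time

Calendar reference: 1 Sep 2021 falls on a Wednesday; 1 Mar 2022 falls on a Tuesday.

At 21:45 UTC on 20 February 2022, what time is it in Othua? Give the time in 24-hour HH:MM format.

17:45

1 September 2021 is a Wednesday, so the first Sunday is September 5 and the fourth is September 26.
1 March 2022 is a Tuesday, so the first Sunday is March 6 and the third is March 20.
At the standard offset (UTC−05:00), 21:45 UTC − 5h = 16:45 Othua standard time.
The standard-time date in Othua, 20 February 2022, falls between 26 September 2021 and 20 March 2022, so daylight saving is in effect and Othua is at UTC−04:00.
21:45 UTC − 4h = 17:45 local.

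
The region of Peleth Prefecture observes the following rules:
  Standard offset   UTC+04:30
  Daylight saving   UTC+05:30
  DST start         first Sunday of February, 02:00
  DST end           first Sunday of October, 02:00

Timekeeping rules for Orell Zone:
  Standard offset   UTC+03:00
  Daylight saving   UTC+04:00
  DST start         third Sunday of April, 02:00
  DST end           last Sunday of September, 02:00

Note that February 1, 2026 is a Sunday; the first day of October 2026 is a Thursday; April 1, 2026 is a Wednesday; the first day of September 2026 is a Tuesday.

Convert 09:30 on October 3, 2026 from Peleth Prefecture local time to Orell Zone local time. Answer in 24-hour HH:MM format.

1 February 2026 is a Sunday, so the first Sunday is February 1.
1 October 2026 is a Thursday, so the first Sunday is October 4.
Daylight saving runs 1 February – 4 October; October 3, 2026 is inside that window, so Peleth Prefecture is at UTC+05:30.
09:30 Peleth Prefecture − 5h30m = 04:00 UTC.
1 April 2026 is a Wednesday, so the first Sunday is April 5 and the third is April 19.
1 September 2026 is a Tuesday, so Sundays fall on 6, 13, 20, 27; the last is September 27.
At the standard offset (UTC+03:00), 04:00 UTC + 3h = 07:00 Orell Zone standard time.
Daylight saving runs 19 April – 27 September; the standard-time date in Orell Zone, October 3, 2026, is outside that window, so Orell Zone is on standard time at UTC+03:00.
04:00 UTC + 3h = 07:00 Orell Zone.

07:00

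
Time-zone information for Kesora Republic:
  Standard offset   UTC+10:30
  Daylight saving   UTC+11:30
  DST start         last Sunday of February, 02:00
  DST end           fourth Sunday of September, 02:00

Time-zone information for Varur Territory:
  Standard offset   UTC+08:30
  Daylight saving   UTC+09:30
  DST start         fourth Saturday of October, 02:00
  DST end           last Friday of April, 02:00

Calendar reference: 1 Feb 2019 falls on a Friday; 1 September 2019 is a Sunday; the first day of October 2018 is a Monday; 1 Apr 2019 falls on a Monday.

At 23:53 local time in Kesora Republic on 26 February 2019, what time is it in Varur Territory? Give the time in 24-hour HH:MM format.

21:53

1 February 2019 is a Friday, so Sundays fall on 3, 10, 17, 24; the last is February 24.
1 September 2019 is a Sunday, so the first Sunday is September 1 and the fourth is September 22.
26 February 2019 lies within the daylight-saving period (24 February – 22 September), so Kesora Republic is on daylight time, UTC+11:30.
23:53 Kesora Republic − 11h30m = 12:23 UTC.
1 October 2018 is a Monday, so the first Saturday is October 6 and the fourth is October 27.
1 April 2019 is a Monday, so Fridays fall on 5, 12, 19, 26; the last is April 26.
At the standard offset (UTC+08:30), 12:23 UTC + 8h30m = 20:53 Varur Territory standard time.
The standard-time date in Varur Territory, 26 February 2019, lies within the daylight-saving period (27 October 2018 – 26 April 2019), so Varur Territory is on daylight time, UTC+09:30.
12:23 UTC + 9h30m = 21:53 Varur Territory.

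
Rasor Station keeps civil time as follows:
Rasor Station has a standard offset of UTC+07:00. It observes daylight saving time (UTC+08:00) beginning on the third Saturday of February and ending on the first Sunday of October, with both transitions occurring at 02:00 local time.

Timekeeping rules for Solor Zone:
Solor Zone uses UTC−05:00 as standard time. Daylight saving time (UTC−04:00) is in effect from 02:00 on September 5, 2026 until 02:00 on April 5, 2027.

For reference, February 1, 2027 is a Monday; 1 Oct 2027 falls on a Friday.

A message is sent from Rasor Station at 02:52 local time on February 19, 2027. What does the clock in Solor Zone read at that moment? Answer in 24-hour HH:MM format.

1 February 2027 is a Monday, so the first Saturday is February 6 and the third is February 20.
1 October 2027 is a Friday, so the first Sunday is October 3.
Daylight saving runs 20 February – 3 October; February 19, 2027 is outside that window, so Rasor Station is on standard time at UTC+07:00.
02:52 Rasor Station − 7h = 19:52 UTC (rolling into the previous day, 18 February 2027).
At the standard offset (UTC−05:00), 19:52 UTC − 5h = 14:52 Solor Zone standard time.
Daylight saving runs 5 September 2026 – 5 April 2027; the standard-time date in Solor Zone, February 18, 2027, is inside that window, so Solor Zone is at UTC−04:00.
19:52 UTC − 4h = 15:52 Solor Zone.

15:52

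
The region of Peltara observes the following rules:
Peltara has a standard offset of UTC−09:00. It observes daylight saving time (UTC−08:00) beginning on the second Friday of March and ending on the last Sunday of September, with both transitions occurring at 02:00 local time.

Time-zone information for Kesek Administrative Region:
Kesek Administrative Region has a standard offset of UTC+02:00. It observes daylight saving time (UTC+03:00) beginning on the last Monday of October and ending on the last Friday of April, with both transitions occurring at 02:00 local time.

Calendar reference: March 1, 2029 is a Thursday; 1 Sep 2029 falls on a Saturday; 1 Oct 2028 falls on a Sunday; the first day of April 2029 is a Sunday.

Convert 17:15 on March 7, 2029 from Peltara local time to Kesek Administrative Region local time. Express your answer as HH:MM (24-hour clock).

1 March 2029 is a Thursday, so the first Friday is March 2 and the second is March 9.
1 September 2029 is a Saturday, so Sundays fall on 2, 9, 16, 23, 30; the last is September 30.
Daylight saving runs 9 March – 30 September; March 7, 2029 is outside that window, so Peltara is on standard time at UTC−09:00.
17:15 Peltara + 9h = 02:15 UTC (rolling into the next day, 8 March 2029).
1 October 2028 is a Sunday, so Mondays fall on 2, 9, 16, 23, 30; the last is October 30.
1 April 2029 is a Sunday, so Fridays fall on 6, 13, 20, 27; the last is April 27.
At the standard offset (UTC+02:00), 02:15 UTC + 2h = 04:15 Kesek Administrative Region standard time.
The standard-time date in Kesek Administrative Region, March 8, 2029, lies within the daylight-saving period (30 October 2028 – 27 April 2029), so Kesek Administrative Region is on daylight time, UTC+03:00.
02:15 UTC + 3h = 05:15 Kesek Administrative Region.

05:15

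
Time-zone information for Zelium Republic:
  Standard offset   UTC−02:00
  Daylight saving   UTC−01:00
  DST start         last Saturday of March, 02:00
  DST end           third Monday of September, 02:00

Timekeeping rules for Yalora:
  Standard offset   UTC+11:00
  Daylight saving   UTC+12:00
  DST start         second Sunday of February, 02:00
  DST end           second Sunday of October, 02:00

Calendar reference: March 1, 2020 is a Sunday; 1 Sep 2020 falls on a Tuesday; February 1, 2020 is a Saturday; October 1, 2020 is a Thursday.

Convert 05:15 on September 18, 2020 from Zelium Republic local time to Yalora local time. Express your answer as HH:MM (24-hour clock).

1 March 2020 is a Sunday, so Saturdays fall on 7, 14, 21, 28; the last is March 28.
1 September 2020 is a Tuesday, so the first Monday is September 7 and the third is September 21.
September 18, 2020 lies within the daylight-saving period (28 March – 21 September), so Zelium Republic is on daylight time, UTC−01:00.
05:15 Zelium Republic + 1h = 06:15 UTC.
1 February 2020 is a Saturday, so the first Sunday is February 2 and the second is February 9.
1 October 2020 is a Thursday, so the first Sunday is October 4 and the second is October 11.
At the standard offset (UTC+11:00), 06:15 UTC + 11h = 17:15 Yalora standard time.
Daylight saving runs 9 February – 11 October; the standard-time date in Yalora, September 18, 2020, is inside that window, so Yalora is at UTC+12:00.
06:15 UTC + 12h = 18:15 Yalora.

18:15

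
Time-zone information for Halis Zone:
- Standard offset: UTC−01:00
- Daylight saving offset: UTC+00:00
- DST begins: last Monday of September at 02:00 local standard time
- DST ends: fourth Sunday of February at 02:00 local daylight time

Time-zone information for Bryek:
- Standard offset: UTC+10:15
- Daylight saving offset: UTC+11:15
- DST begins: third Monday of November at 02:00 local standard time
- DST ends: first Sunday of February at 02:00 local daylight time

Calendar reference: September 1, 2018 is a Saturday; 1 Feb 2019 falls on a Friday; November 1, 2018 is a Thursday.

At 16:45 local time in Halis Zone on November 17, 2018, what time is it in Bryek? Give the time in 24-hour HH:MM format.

1 September 2018 is a Saturday, so Mondays fall on 3, 10, 17, 24; the last is September 24.
1 February 2019 is a Friday, so the first Sunday is February 3 and the fourth is February 24.
November 17, 2018 lies within the daylight-saving period (24 September 2018 – 24 February 2019), so Halis Zone is on daylight time, UTC+00:00.
16:45 Halis Zone − 0h = 16:45 UTC.
1 November 2018 is a Thursday, so the first Monday is November 5 and the third is November 19.
1 February 2019 is a Friday, so the first Sunday is February 3.
At the standard offset (UTC+10:15), 16:45 UTC + 10h15m = 03:00 Bryek standard time (rolling into the next day, 18 November 2018).
The standard-time date in Bryek, November 18, 2018, is outside the daylight-saving period (19 November 2018 – 3 February 2019), so Bryek is on standard time, UTC+10:15.
16:45 UTC + 10h15m = 03:00 Bryek (rolling into the next day, 18 November 2018).

03:00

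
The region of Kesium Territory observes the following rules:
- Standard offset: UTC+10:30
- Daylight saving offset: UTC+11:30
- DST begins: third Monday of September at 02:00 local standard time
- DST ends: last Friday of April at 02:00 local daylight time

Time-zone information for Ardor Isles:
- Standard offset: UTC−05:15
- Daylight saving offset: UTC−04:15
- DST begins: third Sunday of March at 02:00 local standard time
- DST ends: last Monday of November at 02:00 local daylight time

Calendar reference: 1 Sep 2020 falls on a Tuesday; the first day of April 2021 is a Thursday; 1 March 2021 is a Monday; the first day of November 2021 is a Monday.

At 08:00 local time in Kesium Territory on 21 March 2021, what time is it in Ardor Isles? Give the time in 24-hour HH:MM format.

15:15

1 September 2020 is a Tuesday, so the first Monday is September 7 and the third is September 21.
1 April 2021 is a Thursday, so Fridays fall on 2, 9, 16, 23, 30; the last is April 30.
21 March 2021 lies within the daylight-saving period (21 September 2020 – 30 April 2021), so Kesium Territory is on daylight time, UTC+11:30.
08:00 Kesium Territory − 11h30m = 20:30 UTC (rolling into the previous day, 20 March 2021).
1 March 2021 is a Monday, so the first Sunday is March 7 and the third is March 21.
1 November 2021 is a Monday, so Mondays fall on 1, 8, 15, 22, 29; the last is November 29.
At the standard offset (UTC−05:15), 20:30 UTC − 5h15m = 15:15 Ardor Isles standard time.
The standard-time date in Ardor Isles, 20 March 2021, does not fall between 21 March and 29 November, so daylight saving is not in effect and Ardor Isles is at UTC−05:15.
20:30 UTC − 5h15m = 15:15 Ardor Isles.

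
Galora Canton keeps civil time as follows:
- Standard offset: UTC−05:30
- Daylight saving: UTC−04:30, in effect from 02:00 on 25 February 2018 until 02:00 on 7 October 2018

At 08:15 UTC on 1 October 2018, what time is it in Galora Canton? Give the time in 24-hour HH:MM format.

At the standard offset (UTC−05:30), 08:15 UTC − 5h30m = 02:45 Galora Canton standard time.
The standard-time date in Galora Canton, 1 October 2018, lies within the daylight-saving period (25 February – 7 October), so Galora Canton is on daylight time, UTC−04:30.
08:15 UTC − 4h30m = 03:45 local.

03:45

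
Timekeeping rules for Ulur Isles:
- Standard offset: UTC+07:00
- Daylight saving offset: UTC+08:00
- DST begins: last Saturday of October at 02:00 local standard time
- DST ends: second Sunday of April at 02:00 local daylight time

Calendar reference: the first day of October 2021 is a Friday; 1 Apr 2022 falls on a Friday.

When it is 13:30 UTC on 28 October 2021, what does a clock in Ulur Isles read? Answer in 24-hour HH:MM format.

20:30

1 October 2021 is a Friday, so Saturdays fall on 2, 9, 16, 23, 30; the last is October 30.
1 April 2022 is a Friday, so the first Sunday is April 3 and the second is April 10.
At the standard offset (UTC+07:00), 13:30 UTC + 7h = 20:30 Ulur Isles standard time.
The standard-time date in Ulur Isles, 28 October 2021, is outside the daylight-saving period (30 October 2021 – 10 April 2022), so Ulur Isles is on standard time, UTC+07:00.
13:30 UTC + 7h = 20:30 local.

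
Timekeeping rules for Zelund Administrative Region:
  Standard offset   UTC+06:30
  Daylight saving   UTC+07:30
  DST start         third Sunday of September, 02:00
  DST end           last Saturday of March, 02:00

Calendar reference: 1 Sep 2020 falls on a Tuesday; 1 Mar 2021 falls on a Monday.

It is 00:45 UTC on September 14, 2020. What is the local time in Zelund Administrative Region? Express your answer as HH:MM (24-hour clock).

1 September 2020 is a Tuesday, so the first Sunday is September 6 and the third is September 20.
1 March 2021 is a Monday, so Saturdays fall on 6, 13, 20, 27; the last is March 27.
At the standard offset (UTC+06:30), 00:45 UTC + 6h30m = 07:15 Zelund Administrative Region standard time.
Daylight saving runs 20 September 2020 – 27 March 2021; the standard-time date in Zelund Administrative Region, September 14, 2020, is outside that window, so Zelund Administrative Region is on standard time at UTC+06:30.
00:45 UTC + 6h30m = 07:15 local.

07:15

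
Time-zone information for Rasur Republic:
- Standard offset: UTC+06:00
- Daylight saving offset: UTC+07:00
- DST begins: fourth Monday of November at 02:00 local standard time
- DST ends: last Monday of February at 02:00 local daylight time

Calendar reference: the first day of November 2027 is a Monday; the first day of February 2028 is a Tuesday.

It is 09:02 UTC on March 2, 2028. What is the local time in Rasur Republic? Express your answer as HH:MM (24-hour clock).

1 November 2027 is a Monday, so the first Monday is November 1 and the fourth is November 22.
1 February 2028 is a Tuesday, so Mondays fall on 7, 14, 21, 28; the last is February 28.
At the standard offset (UTC+06:00), 09:02 UTC + 6h = 15:02 Rasur Republic standard time.
The standard-time date in Rasur Republic, March 2, 2028, is outside the daylight-saving period (22 November 2027 – 28 February 2028), so Rasur Republic is on standard time, UTC+06:00.
09:02 UTC + 6h = 15:02 local.

15:02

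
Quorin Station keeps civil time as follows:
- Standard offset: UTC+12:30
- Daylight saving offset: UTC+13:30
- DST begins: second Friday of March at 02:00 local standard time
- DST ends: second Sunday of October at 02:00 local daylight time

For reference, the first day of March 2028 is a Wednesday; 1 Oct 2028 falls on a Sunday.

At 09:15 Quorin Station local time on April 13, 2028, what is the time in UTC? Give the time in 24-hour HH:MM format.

1 March 2028 is a Wednesday, so the first Friday is March 3 and the second is March 10.
1 October 2028 is a Sunday, so the first Sunday is October 1 and the second is October 8.
Daylight saving runs 10 March – 8 October; April 13, 2028 is inside that window, so Quorin Station is at UTC+13:30.
09:15 local − 13h30m = 19:45 UTC (rolling into the previous day, 12 April 2028).

19:45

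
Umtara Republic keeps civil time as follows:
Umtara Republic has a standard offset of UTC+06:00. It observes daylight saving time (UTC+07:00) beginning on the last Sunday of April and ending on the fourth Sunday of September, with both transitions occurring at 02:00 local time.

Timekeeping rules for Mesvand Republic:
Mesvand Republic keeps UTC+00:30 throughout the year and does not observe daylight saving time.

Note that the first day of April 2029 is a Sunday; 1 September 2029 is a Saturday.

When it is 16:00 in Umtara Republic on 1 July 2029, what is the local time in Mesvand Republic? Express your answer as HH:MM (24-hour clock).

1 April 2029 is a Sunday, so Sundays fall on 1, 8, 15, 22, 29; the last is April 29.
1 September 2029 is a Saturday, so the first Sunday is September 2 and the fourth is September 23.
1 July 2029 lies within the daylight-saving period (29 April – 23 September), so Umtara Republic is on daylight time, UTC+07:00.
16:00 Umtara Republic − 7h = 09:00 UTC.
Mesvand Republic stays on UTC+00:30 all year.
09:00 UTC + 0h30m = 09:30 Mesvand Republic.

09:30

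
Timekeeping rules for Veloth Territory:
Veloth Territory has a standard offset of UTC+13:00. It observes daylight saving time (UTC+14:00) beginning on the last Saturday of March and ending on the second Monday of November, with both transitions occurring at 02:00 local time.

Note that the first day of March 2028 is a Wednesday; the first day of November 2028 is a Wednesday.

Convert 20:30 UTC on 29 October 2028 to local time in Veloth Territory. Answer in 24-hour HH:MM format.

1 March 2028 is a Wednesday, so Saturdays fall on 4, 11, 18, 25; the last is March 25.
1 November 2028 is a Wednesday, so the first Monday is November 6 and the second is November 13.
At the standard offset (UTC+13:00), 20:30 UTC + 13h = 09:30 Veloth Territory standard time (rolling into the next day, 30 October 2028).
The standard-time date in Veloth Territory, 30 October 2028, falls between 25 March and 13 November, so daylight saving is in effect and Veloth Territory is at UTC+14:00.
20:30 UTC + 14h = 10:30 local (rolling into the next day, 30 October 2028).

10:30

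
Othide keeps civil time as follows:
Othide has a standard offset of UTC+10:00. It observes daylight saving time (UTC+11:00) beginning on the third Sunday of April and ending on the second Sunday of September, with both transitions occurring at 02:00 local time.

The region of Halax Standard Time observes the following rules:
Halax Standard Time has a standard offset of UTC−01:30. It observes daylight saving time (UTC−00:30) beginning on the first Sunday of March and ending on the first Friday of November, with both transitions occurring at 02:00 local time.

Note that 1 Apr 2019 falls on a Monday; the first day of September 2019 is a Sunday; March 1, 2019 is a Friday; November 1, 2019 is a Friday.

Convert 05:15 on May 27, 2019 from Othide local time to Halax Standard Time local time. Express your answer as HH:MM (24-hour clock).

1 April 2019 is a Monday, so the first Sunday is April 7 and the third is April 21.
1 September 2019 is a Sunday, so the first Sunday is September 1 and the second is September 8.
May 27, 2019 falls between 21 April and 8 September, so daylight saving is in effect and Othide is at UTC+11:00.
05:15 Othide − 11h = 18:15 UTC (rolling into the previous day, 26 May 2019).
1 March 2019 is a Friday, so the first Sunday is March 3.
1 November 2019 is a Friday, so the first Friday is November 1.
At the standard offset (UTC−01:30), 18:15 UTC − 1h30m = 16:45 Halax Standard Time standard time.
The standard-time date in Halax Standard Time, May 26, 2019, falls between 3 March and 1 November, so daylight saving is in effect and Halax Standard Time is at UTC−00:30.
18:15 UTC − 0h30m = 17:45 Halax Standard Time.

17:45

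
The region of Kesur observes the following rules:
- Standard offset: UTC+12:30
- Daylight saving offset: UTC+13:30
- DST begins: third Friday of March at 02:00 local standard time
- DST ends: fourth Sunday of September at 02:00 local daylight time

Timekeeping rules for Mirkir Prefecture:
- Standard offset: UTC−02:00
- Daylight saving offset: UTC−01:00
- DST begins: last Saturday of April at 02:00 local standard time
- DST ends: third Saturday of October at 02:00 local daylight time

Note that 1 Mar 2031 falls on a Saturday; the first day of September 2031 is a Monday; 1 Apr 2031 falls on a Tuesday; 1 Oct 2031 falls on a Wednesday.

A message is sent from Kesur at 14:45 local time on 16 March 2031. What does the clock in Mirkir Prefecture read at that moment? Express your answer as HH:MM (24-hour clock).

1 March 2031 is a Saturday, so the first Friday is March 7 and the third is March 21.
1 September 2031 is a Monday, so the first Sunday is September 7 and the fourth is September 28.
16 March 2031 is outside the daylight-saving period (21 March – 28 September), so Kesur is on standard time, UTC+12:30.
14:45 Kesur − 12h30m = 02:15 UTC.
1 April 2031 is a Tuesday, so Saturdays fall on 5, 12, 19, 26; the last is April 26.
1 October 2031 is a Wednesday, so the first Saturday is October 4 and the third is October 18.
At the standard offset (UTC−02:00), 02:15 UTC − 2h = 00:15 Mirkir Prefecture standard time.
Daylight saving runs 26 April – 18 October; the standard-time date in Mirkir Prefecture, 16 March 2031, is outside that window, so Mirkir Prefecture is on standard time at UTC−02:00.
02:15 UTC − 2h = 00:15 Mirkir Prefecture.

00:15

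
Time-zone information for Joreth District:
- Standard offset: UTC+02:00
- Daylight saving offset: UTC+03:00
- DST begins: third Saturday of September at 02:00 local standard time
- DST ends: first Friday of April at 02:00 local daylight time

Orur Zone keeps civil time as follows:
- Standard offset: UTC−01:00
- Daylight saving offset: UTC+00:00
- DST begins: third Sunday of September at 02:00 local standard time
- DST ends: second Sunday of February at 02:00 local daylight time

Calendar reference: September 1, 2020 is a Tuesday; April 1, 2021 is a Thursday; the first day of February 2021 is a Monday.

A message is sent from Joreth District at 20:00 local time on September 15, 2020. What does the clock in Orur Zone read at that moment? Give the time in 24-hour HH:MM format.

1 September 2020 is a Tuesday, so the first Saturday is September 5 and the third is September 19.
1 April 2021 is a Thursday, so the first Friday is April 2.
Daylight saving runs 19 September 2020 – 2 April 2021; September 15, 2020 is outside that window, so Joreth District is on standard time at UTC+02:00.
20:00 Joreth District − 2h = 18:00 UTC.
1 September 2020 is a Tuesday, so the first Sunday is September 6 and the third is September 20.
1 February 2021 is a Monday, so the first Sunday is February 7 and the second is February 14.
At the standard offset (UTC−01:00), 18:00 UTC − 1h = 17:00 Orur Zone standard time.
The standard-time date in Orur Zone, September 15, 2020, does not fall between 20 September 2020 and 14 February 2021, so daylight saving is not in effect and Orur Zone is at UTC−01:00.
18:00 UTC − 1h = 17:00 Orur Zone.

17:00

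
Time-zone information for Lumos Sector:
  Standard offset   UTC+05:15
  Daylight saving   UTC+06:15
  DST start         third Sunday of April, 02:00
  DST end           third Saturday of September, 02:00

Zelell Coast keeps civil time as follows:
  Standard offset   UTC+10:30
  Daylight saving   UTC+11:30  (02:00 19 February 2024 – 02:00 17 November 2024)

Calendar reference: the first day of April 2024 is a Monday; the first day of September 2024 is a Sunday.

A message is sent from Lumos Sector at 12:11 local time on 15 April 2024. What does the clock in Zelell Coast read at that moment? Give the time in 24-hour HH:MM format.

1 April 2024 is a Monday, so the first Sunday is April 7 and the third is April 21.
1 September 2024 is a Sunday, so the first Saturday is September 7 and the third is September 21.
Daylight saving runs 21 April – 21 September; 15 April 2024 is outside that window, so Lumos Sector is on standard time at UTC+05:15.
12:11 Lumos Sector − 5h15m = 06:56 UTC.
At the standard offset (UTC+10:30), 06:56 UTC + 10h30m = 17:26 Zelell Coast standard time.
Daylight saving runs 19 February – 17 November; the standard-time date in Zelell Coast, 15 April 2024, is inside that window, so Zelell Coast is at UTC+11:30.
06:56 UTC + 11h30m = 18:26 Zelell Coast.

18:26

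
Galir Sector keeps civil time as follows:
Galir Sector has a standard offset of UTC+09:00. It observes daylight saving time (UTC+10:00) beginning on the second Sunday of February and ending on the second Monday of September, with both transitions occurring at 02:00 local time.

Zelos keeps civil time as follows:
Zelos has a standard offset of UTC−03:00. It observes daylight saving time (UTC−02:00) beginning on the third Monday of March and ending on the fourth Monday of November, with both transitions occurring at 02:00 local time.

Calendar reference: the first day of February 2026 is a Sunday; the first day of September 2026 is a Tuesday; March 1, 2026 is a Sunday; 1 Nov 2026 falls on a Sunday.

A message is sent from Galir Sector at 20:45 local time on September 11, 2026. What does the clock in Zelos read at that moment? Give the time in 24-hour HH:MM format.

08:45

1 February 2026 is a Sunday, so the first Sunday is February 1 and the second is February 8.
1 September 2026 is a Tuesday, so the first Monday is September 7 and the second is September 14.
September 11, 2026 falls between 8 February and 14 September, so daylight saving is in effect and Galir Sector is at UTC+10:00.
20:45 Galir Sector − 10h = 10:45 UTC.
1 March 2026 is a Sunday, so the first Monday is March 2 and the third is March 16.
1 November 2026 is a Sunday, so the first Monday is November 2 and the fourth is November 23.
At the standard offset (UTC−03:00), 10:45 UTC − 3h = 07:45 Zelos standard time.
The standard-time date in Zelos, September 11, 2026, falls between 16 March and 23 November, so daylight saving is in effect and Zelos is at UTC−02:00.
10:45 UTC − 2h = 08:45 Zelos.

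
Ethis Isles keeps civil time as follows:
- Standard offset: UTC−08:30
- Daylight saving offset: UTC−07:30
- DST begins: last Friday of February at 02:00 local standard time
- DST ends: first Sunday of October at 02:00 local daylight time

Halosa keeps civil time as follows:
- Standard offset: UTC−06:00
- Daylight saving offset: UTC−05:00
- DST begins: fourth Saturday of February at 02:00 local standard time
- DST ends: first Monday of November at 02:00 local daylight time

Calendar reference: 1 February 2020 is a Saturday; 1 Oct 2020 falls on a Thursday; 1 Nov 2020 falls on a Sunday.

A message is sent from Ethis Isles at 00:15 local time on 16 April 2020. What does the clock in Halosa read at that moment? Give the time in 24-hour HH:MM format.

02:45

1 February 2020 is a Saturday, so Fridays fall on 7, 14, 21, 28; the last is February 28.
1 October 2020 is a Thursday, so the first Sunday is October 4.
Daylight saving runs 28 February – 4 October; 16 April 2020 is inside that window, so Ethis Isles is at UTC−07:30.
00:15 Ethis Isles + 7h30m = 07:45 UTC.
1 February 2020 is a Saturday, so the first Saturday is February 1 and the fourth is February 22.
1 November 2020 is a Sunday, so the first Monday is November 2.
At the standard offset (UTC−06:00), 07:45 UTC − 6h = 01:45 Halosa standard time.
The standard-time date in Halosa, 16 April 2020, lies within the daylight-saving period (22 February – 2 November), so Halosa is on daylight time, UTC−05:00.
07:45 UTC − 5h = 02:45 Halosa.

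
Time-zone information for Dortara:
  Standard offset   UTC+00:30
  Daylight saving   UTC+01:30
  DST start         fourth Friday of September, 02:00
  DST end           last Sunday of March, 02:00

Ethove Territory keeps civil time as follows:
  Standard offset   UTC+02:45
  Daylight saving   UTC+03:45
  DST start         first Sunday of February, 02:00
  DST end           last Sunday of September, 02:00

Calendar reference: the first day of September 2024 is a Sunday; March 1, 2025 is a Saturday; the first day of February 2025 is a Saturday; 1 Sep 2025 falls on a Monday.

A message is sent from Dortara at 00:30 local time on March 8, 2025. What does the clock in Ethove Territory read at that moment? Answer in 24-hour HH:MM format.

02:45

1 September 2024 is a Sunday, so the first Friday is September 6 and the fourth is September 27.
1 March 2025 is a Saturday, so Sundays fall on 2, 9, 16, 23, 30; the last is March 30.
March 8, 2025 falls between 27 September 2024 and 30 March 2025, so daylight saving is in effect and Dortara is at UTC+01:30.
00:30 Dortara − 1h30m = 23:00 UTC (rolling into the previous day, 7 March 2025).
1 February 2025 is a Saturday, so the first Sunday is February 2.
1 September 2025 is a Monday, so Sundays fall on 7, 14, 21, 28; the last is September 28.
At the standard offset (UTC+02:45), 23:00 UTC + 2h45m = 01:45 Ethove Territory standard time (rolling into the next day, 8 March 2025).
The standard-time date in Ethove Territory, March 8, 2025, falls between 2 February and 28 September, so daylight saving is in effect and Ethove Territory is at UTC+03:45.
23:00 UTC + 3h45m = 02:45 Ethove Territory (rolling into the next day, 8 March 2025).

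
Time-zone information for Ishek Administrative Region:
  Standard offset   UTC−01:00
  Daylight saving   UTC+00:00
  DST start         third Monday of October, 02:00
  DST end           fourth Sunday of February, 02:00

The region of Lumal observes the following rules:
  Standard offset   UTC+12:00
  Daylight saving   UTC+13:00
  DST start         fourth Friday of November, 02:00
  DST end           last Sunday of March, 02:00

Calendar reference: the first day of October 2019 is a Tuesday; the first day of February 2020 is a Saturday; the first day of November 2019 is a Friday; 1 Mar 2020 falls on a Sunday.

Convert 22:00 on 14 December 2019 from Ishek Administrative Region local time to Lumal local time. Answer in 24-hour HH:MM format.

1 October 2019 is a Tuesday, so the first Monday is October 7 and the third is October 21.
1 February 2020 is a Saturday, so the first Sunday is February 2 and the fourth is February 23.
Daylight saving runs 21 October 2019 – 23 February 2020; 14 December 2019 is inside that window, so Ishek Administrative Region is at UTC+00:00.
22:00 Ishek Administrative Region − 0h = 22:00 UTC.
1 November 2019 is a Friday, so the first Friday is November 1 and the fourth is November 22.
1 March 2020 is a Sunday, so Sundays fall on 1, 8, 15, 22, 29; the last is March 29.
At the standard offset (UTC+12:00), 22:00 UTC + 12h = 10:00 Lumal standard time (rolling into the next day, 15 December 2019).
The standard-time date in Lumal, 15 December 2019, lies within the daylight-saving period (22 November 2019 – 29 March 2020), so Lumal is on daylight time, UTC+13:00.
22:00 UTC + 13h = 11:00 Lumal (rolling into the next day, 15 December 2019).

11:00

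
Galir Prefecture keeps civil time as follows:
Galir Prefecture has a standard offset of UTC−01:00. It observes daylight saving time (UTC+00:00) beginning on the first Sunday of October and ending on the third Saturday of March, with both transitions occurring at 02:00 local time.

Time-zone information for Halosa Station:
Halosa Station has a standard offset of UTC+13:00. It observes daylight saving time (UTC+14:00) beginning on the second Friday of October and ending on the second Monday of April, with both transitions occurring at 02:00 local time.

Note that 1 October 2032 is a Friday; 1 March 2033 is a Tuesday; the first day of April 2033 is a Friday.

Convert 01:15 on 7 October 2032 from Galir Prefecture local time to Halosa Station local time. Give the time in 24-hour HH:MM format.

14:15

1 October 2032 is a Friday, so the first Sunday is October 3.
1 March 2033 is a Tuesday, so the first Saturday is March 5 and the third is March 19.
7 October 2032 lies within the daylight-saving period (3 October 2032 – 19 March 2033), so Galir Prefecture is on daylight time, UTC+00:00.
01:15 Galir Prefecture − 0h = 01:15 UTC.
1 October 2032 is a Friday, so the first Friday is October 1 and the second is October 8.
1 April 2033 is a Friday, so the first Monday is April 4 and the second is April 11.
At the standard offset (UTC+13:00), 01:15 UTC + 13h = 14:15 Halosa Station standard time.
Daylight saving runs 8 October 2032 – 11 April 2033; the standard-time date in Halosa Station, 7 October 2032, is outside that window, so Halosa Station is on standard time at UTC+13:00.
01:15 UTC + 13h = 14:15 Halosa Station.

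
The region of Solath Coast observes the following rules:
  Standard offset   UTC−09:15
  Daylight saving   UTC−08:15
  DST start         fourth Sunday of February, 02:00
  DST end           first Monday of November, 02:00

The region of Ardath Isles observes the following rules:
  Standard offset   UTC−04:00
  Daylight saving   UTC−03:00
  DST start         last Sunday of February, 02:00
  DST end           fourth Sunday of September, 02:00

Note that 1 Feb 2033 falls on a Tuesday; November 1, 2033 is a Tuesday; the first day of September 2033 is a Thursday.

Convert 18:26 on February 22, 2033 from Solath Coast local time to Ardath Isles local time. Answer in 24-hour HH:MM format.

23:41

1 February 2033 is a Tuesday, so the first Sunday is February 6 and the fourth is February 27.
1 November 2033 is a Tuesday, so the first Monday is November 7.
Daylight saving runs 27 February – 7 November; February 22, 2033 is outside that window, so Solath Coast is on standard time at UTC−09:15.
18:26 Solath Coast + 9h15m = 03:41 UTC (rolling into the next day, 23 February 2033).
1 February 2033 is a Tuesday, so Sundays fall on 6, 13, 20, 27; the last is February 27.
1 September 2033 is a Thursday, so the first Sunday is September 4 and the fourth is September 25.
At the standard offset (UTC−04:00), 03:41 UTC − 4h = 23:41 Ardath Isles standard time (rolling into the previous day, 22 February 2033).
The standard-time date in Ardath Isles, February 22, 2033, is outside the daylight-saving period (27 February – 25 September), so Ardath Isles is on standard time, UTC−04:00.
03:41 UTC − 4h = 23:41 Ardath Isles (rolling into the previous day, 22 February 2033).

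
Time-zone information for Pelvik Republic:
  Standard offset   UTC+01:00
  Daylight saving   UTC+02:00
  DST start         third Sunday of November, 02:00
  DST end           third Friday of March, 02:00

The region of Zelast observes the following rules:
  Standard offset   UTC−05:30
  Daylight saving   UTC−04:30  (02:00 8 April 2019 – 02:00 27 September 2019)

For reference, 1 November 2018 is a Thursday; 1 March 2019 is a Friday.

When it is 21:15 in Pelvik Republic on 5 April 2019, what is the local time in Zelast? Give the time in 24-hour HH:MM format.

1 November 2018 is a Thursday, so the first Sunday is November 4 and the third is November 18.
1 March 2019 is a Friday, so the first Friday is March 1 and the third is March 15.
Daylight saving runs 18 November 2018 – 15 March 2019; 5 April 2019 is outside that window, so Pelvik Republic is on standard time at UTC+01:00.
21:15 Pelvik Republic − 1h = 20:15 UTC.
At the standard offset (UTC−05:30), 20:15 UTC − 5h30m = 14:45 Zelast standard time.
The standard-time date in Zelast, 5 April 2019, does not fall between 8 April and 27 September, so daylight saving is not in effect and Zelast is at UTC−05:30.
20:15 UTC − 5h30m = 14:45 Zelast.

14:45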